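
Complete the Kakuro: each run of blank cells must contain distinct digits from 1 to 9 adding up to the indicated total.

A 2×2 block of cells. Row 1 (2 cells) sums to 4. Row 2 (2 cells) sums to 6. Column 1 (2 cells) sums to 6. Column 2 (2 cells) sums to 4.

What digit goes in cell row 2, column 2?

1

4 in 2 cells must be {1,3}.
The 4 across and the 6 down share only 1, so (1,1) = 1.
(1,2) = 4 − 1 = 3 completes the 4 across.
(2,1) = 6 − 1 = 5 completes the 6 down.
(2,2) = 6 − 5 = 1 completes the 6 across.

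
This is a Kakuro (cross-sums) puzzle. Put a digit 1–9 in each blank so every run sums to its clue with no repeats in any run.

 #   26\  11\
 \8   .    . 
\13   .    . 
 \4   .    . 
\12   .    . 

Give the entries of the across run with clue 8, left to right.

4 in 2 cells must be {1,3}; 11 in 4 cells must be {1,2,3,5}.
Only 5 fits R2C2 under both its across sum 13 and down sum 11.
The 4 across and the 26 down share only 3, so R3C1 = 3.
R3C2 = 4 − 3 = 1 completes the 4 across.
R4C2 = 3: the only remaining digit allowed by both the 12 across and the 11 down.
Given what's placed, R1C1 must be 6 to fit the 8 across and 26 down.
R1C2 = 8 − 6 = 2 completes the 8 across.

6, 2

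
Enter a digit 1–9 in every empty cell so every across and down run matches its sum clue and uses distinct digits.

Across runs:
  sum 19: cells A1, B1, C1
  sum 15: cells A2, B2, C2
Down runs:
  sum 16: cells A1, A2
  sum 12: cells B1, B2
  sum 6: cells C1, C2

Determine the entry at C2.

16 in 2 cells must be {7,9}.
Nothing is forced directly, so branch on C1, whose candidates are 2 or 4 or 5. If C1 = 2: that forces A1 = 9, B1 = 8, A2 = 7, after which B2 would have to be in {2,3,5,6} for the 15 across but in {4} for the 12 down — contradiction. If C1 = 5: then A1 would have to be in {6,8} for the 19 across but in {7,9} for the 16 down — contradiction. So C1 = 4.
C2 = 6 − 4 = 2 completes the 6 down.
Nothing is forced directly, so branch on A1, whose candidates are 7 or 9. If A1 = 9: then B1 would have to be in {6} for the 19 across but in {3,4,5,7,8,9} for the 12 down — contradiction. So A1 = 7.
B1 = 19 − 11 = 8 completes the 19 across.
A2 = 16 − 7 = 9 completes the 16 down.
B2 = 15 − 11 = 4 completes the 15 across.

2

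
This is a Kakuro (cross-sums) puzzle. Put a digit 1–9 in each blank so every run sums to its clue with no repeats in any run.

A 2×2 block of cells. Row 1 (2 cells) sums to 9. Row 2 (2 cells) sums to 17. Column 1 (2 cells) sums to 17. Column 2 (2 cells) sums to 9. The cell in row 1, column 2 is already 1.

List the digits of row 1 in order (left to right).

8, 1

17 in 2 cells must be {8,9}.
(1,1) = 9 − 1 = 8 completes the 9 across.
(2,1) = 17 − 8 = 9 completes the 17 down.
(2,2) = 17 − 9 = 8 completes the 17 across.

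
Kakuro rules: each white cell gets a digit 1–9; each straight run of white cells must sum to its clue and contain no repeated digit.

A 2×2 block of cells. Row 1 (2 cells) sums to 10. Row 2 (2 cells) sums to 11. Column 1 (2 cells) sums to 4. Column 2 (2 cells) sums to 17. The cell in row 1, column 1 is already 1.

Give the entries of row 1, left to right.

1 9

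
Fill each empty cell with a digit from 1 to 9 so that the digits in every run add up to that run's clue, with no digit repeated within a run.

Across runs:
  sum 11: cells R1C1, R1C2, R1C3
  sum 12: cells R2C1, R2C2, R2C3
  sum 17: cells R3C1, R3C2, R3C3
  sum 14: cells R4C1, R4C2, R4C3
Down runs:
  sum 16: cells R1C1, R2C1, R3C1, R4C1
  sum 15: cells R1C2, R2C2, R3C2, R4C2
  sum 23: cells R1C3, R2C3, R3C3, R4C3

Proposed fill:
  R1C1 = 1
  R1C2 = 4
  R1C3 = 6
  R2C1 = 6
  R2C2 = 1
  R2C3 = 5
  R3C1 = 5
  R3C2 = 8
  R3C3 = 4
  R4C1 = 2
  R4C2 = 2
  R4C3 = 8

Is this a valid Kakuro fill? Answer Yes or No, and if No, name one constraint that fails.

No — the down run R1C1–R4C1 sums to 14, not 16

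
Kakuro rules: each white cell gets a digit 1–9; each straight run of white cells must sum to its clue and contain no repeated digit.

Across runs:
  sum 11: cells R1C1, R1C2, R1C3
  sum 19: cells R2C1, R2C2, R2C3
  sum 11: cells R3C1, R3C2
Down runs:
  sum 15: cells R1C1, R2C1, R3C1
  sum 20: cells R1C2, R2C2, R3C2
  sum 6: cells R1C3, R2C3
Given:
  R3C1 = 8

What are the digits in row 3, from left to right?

R3C2 = 11 − 8 = 3 completes the 11 across.
Given what's placed, R1C2 must be 8 to fit the 11 across and 20 down.
R2C2 = 20 − 11 = 9 completes the 20 down.
No cell is forced outright now. R2C3 can only be 2 or 4 (the digits allowed by both its 19 across and its 6 down). If R2C3 = 2: then R1C3 would have to be in {1,2} for the 11 across but in {4} for the 6 down — contradiction. So R2C3 = 4.
R1C3 = 6 − 4 = 2 completes the 6 down.
R2C1 = 19 − 13 = 6 completes the 19 across.
R1C1 = 11 − 10 = 1 completes the 11 across.

8, 3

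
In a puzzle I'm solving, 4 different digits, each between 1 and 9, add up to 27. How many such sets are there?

4 distinct digits from 1–9 sum between 10 and 30.
Enumerating: {3,7,8,9}, {4,6,8,9}, {5,6,7,9}.

3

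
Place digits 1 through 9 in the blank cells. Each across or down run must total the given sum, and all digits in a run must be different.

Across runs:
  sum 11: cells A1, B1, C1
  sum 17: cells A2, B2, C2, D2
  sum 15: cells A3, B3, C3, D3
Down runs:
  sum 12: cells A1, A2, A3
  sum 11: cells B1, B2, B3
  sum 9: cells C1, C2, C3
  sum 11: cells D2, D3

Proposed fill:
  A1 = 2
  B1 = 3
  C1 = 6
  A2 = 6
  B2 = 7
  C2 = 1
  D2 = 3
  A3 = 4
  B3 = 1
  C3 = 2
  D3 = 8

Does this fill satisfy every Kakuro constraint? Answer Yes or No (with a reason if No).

Across: 2+3+6=11; 6+7+1+3=17; 4+1+2+8=15. Down: 2+6+4=12; 3+7+1=11; 6+1+2=9; 3+8=11. No digit repeats within any run.

Yes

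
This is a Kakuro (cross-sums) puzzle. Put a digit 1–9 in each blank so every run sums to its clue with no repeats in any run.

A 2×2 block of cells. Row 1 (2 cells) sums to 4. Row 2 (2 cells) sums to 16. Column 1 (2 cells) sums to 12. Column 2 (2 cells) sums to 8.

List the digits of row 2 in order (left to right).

4 in 2 cells must be {1,3}; 16 in 2 cells must be {7,9}.
The 4 across and the 12 down share only 3, so (1,1) = 3.
(1,2) = 4 − 3 = 1 completes the 4 across.
(2,1) = 12 − 3 = 9 completes the 12 down.
(2,2) = 16 − 9 = 7 completes the 16 across.

9, 7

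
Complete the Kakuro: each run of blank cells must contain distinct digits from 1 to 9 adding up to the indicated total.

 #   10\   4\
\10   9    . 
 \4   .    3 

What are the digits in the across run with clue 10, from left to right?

9 1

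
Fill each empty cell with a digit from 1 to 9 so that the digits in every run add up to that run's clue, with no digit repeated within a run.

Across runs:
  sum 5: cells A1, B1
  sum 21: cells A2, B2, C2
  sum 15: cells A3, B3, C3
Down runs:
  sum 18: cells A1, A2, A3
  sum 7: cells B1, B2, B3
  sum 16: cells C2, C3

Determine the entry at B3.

2

7 in 3 cells must be {1,2,4}; 16 in 2 cells must be {7,9}.
Only 4 fits B2 under both its across sum 21 and down sum 7.
Given what's placed, C2 must be 9 to fit the 21 across and 16 down.
C3 = 16 − 9 = 7 completes the 16 down.
A2 = 21 − 13 = 8 completes the 21 across.
B3 = 2: the only remaining digit allowed by both the 15 across and the 7 down.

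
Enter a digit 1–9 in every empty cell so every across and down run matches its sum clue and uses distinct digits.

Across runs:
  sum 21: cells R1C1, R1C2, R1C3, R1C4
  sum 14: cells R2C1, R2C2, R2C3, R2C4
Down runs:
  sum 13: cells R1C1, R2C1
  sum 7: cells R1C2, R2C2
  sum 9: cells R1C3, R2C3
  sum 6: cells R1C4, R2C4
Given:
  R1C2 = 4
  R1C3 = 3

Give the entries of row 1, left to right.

9 4 3 5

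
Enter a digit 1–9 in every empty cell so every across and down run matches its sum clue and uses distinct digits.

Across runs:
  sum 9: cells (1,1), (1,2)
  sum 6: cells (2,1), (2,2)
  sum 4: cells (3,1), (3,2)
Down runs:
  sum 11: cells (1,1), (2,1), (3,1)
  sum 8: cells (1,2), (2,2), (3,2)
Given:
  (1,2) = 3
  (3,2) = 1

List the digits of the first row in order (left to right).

4 in 2 cells must be {1,3}.
(1,1) = 9 − 3 = 6 completes the 9 across.
(2,2) = 8 − 4 = 4 completes the 8 down.
(3,1) = 4 − 1 = 3 completes the 4 across.
(2,1) = 6 − 4 = 2 completes the 6 across.

6 3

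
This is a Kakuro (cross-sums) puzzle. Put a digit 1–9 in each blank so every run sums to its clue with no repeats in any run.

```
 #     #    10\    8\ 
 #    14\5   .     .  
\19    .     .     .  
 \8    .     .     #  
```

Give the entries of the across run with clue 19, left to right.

8, 5, 6

Nothing is forced directly, so branch on R1C3, whose candidates are 1 or 2 or 3. If R1C3 = 1: that forces R1C2 = 4, R2C2 = 5, after which R2C3 would have to be in {6,8} for the 19 across but in {7} for the 8 down — contradiction. If R1C3 = 3: that forces R1C2 = 2, R2C3 = 5, after which R2C2 would have to be in {6,8} for the 19 across but in {1,3,5,7} for the 10 down — contradiction. So R1C3 = 2.
R1C2 = 5 − 2 = 3 completes the 5 across.
R2C3 = 8 − 2 = 6 completes the 8 down.
R2C2 = 5: the only remaining digit allowed by both the 19 across and the 10 down.
R3C2 = 10 − 8 = 2 completes the 10 down.
R2C1 = 19 − 11 = 8 completes the 19 across.
R3C1 = 8 − 2 = 6 completes the 8 across.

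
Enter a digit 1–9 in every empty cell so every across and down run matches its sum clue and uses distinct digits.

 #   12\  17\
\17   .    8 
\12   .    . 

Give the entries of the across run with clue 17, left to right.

17 in 2 cells must be {8,9}.
R1C1 = 17 − 8 = 9 completes the 17 across.
R2C1 = 12 − 9 = 3 completes the 12 down.
R2C2 = 12 − 3 = 9 completes the 12 across.

9, 8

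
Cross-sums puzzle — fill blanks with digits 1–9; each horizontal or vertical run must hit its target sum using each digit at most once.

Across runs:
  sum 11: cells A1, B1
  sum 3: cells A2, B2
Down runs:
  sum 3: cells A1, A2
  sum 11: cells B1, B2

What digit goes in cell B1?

9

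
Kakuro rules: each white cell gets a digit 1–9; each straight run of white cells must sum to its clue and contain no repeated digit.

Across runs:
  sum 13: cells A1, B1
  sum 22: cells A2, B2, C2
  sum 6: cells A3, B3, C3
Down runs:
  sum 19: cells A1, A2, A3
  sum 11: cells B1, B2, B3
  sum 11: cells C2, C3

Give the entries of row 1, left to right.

6 in 3 cells must be {1,2,3}.
Nothing is forced directly, so branch on A3, whose candidates are 2 or 3. If A3 = 2: that forces C3 = 3, C2 = 8, B3 = 1, A2 = 9, after which B2 would have to be in {5} for the 22 across but in {2,3,4,6,7,8} for the 11 down — contradiction. So A3 = 3.
Given what's placed, C3 must be 2 to fit the 6 across and 11 down.
C2 = 11 − 2 = 9 completes the 11 down.
B3 = 6 − 5 = 1 completes the 6 across.
A2 = 7: the only remaining digit allowed by both the 22 across and the 19 down.
B2 = 22 − 16 = 6 completes the 22 across.
A1 = 19 − 10 = 9 completes the 19 down.
B1 = 13 − 9 = 4 completes the 13 across.

9 4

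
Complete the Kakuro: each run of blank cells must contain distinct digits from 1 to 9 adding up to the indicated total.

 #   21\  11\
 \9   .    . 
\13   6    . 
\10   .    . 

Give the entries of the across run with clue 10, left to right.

R2C2 = 13 − 6 = 7 completes the 13 across.
Nothing is forced directly, so branch on R1C1, whose candidates are 7 or 8. If R1C1 = 7: then R1C2 would have to be in {2} for the 9 across but in {1,3} for the 11 down — contradiction. So R1C1 = 8.
R1C2 = 9 − 8 = 1 completes the 9 across.
R3C1 = 21 − 14 = 7 completes the 21 down.
R3C2 = 10 − 7 = 3 completes the 10 across.

7 3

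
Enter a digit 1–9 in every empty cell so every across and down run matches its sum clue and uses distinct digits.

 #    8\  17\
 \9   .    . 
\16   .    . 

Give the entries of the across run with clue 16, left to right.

7 9

16 in 2 cells must be {7,9}; 17 in 2 cells must be {8,9}.
The 9 across and the 17 down share only 8, so R1C2 = 8.
The 16 across and the 8 down share only 7, so R2C1 = 7.
R2C2 = 16 − 7 = 9 completes the 16 across.
R1C1 = 9 − 8 = 1 completes the 9 across.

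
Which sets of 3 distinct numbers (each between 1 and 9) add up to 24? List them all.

3 distinct digits from 1–9 sum between 6 and 24.
Only one set works: {7,8,9}.

{7,8,9}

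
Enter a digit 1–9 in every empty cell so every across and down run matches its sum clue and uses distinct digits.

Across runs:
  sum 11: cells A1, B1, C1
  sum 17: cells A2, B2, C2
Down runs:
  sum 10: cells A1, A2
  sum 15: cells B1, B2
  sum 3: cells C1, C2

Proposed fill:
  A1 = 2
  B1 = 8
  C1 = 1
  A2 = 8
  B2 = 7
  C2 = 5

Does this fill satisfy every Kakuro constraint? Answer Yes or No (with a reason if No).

No — the down run C1–C2 sums to 6, not 3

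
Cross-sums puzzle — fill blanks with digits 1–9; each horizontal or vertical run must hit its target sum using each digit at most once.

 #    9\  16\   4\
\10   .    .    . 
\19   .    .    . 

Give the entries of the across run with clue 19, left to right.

16 in 2 cells must be {7,9}; 4 in 2 cells must be {1,3}.
The 10 across and the 16 down share only 7, so R1C2 = 7.
Given what's placed, R1C3 must be 1 to fit the 10 across and 4 down.
R2C2 = 16 − 7 = 9 completes the 16 down.
R2C3 = 4 − 1 = 3 completes the 4 down.
R1C1 = 10 − 8 = 2 completes the 10 across.
R2C1 = 19 − 12 = 7 completes the 19 across.

7 9 3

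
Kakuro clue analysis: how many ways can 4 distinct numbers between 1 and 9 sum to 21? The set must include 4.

4 distinct digits from 1–9 sum between 10 and 30.
Keeping only sets containing 4.
Enumerating: {1,4,7,9}, {2,4,6,9}, {2,4,7,8}, {3,4,5,9}, {3,4,6,8}.

5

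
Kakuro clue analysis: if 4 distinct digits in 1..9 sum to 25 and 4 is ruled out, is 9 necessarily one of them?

Yes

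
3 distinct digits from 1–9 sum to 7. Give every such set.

3 distinct digits from 1–9 sum between 6 and 24.
Only one set works: {1,2,4}.

{1,2,4}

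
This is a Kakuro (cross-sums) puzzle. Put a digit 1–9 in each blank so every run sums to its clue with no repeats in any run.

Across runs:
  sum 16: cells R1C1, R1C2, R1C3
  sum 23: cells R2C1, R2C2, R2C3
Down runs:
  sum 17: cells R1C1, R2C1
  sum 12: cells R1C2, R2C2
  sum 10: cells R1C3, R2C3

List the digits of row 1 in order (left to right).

9, 3, 4

23 in 3 cells must be {6,8,9}; 17 in 2 cells must be {8,9}.
Nothing is forced directly, so branch on R1C1, whose candidates are 8 or 9. If R1C1 = 8: that forces R2C1 = 9, R2C2 = 8, R2C3 = 6, after which R1C2 would have to be in {1,2,3,5,6,7} for the 16 across but in {4} for the 12 down — contradiction. So R1C1 = 9.
R2C1 = 17 − 9 = 8 completes the 17 down.
Given what's placed, R2C2 must be 9 to fit the 23 across and 12 down.
R2C3 = 23 − 17 = 6 completes the 23 across.
R1C2 = 12 − 9 = 3 completes the 12 down.
R1C3 = 16 − 12 = 4 completes the 16 across.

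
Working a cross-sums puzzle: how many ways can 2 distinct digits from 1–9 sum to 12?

2 distinct digits from 1–9 sum between 3 and 17.
Enumerating: {3,9}, {4,8}, {5,7}.

3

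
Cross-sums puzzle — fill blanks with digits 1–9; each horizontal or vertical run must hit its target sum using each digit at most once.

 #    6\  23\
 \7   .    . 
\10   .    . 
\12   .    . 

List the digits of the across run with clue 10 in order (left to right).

2 8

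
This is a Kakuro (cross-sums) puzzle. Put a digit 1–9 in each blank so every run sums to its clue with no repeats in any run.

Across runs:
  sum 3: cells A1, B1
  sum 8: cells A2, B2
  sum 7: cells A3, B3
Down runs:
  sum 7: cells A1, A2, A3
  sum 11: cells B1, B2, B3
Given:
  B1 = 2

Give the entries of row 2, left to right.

2, 6

3 in 2 cells must be {1,2}; 7 in 3 cells must be {1,2,4}.
A1 = 3 − 2 = 1 completes the 3 across.
Given what's placed, A2 must be 2 to fit the 8 across and 7 down.
B2 = 8 − 2 = 6 completes the 8 across.
A3 = 7 − 3 = 4 completes the 7 down.
B3 = 7 − 4 = 3 completes the 7 across.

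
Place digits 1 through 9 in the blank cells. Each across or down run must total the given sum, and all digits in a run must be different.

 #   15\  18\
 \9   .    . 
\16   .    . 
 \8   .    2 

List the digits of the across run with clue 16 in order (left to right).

16 in 2 cells must be {7,9}.
R1C2 = 7: the only remaining digit allowed by both the 9 across and the 18 down.
R2C2 = 18 − 9 = 9 completes the 18 down.
R3C1 = 8 − 2 = 6 completes the 8 across.
R1C1 = 9 − 7 = 2 completes the 9 across.
R2C1 = 16 − 9 = 7 completes the 16 across.

7, 9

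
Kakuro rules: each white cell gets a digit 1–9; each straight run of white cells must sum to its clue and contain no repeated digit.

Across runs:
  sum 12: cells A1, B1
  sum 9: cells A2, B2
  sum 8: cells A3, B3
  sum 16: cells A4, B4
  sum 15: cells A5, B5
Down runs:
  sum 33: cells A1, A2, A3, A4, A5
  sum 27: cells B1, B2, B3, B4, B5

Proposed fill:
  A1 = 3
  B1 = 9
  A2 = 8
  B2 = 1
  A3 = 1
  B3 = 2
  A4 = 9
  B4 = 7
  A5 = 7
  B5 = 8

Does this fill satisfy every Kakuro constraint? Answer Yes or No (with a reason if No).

No — the across run A3–B3 sums to 3, not 8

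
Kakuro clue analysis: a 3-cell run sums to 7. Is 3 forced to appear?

No

The only way to make 7 from 3 distinct digits is {1,2,4}, which does not contain 3.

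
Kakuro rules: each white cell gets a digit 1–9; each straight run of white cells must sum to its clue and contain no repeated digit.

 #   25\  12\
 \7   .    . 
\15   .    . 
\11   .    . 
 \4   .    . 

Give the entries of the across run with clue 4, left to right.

4 in 2 cells must be {1,3}.
Only 6 fits R2C2 under both its across sum 15 and down sum 12.
R2C1 = 15 − 6 = 9 completes the 15 across.
Nothing is forced directly, so branch on R3C2, whose candidates are 2 or 3. If R3C2 = 2: then R3C1 would have to be in {9} for the 11 across but in {1,2,3,4,5,6,7,8} for the 25 down — contradiction. So R3C2 = 3.
R3C1 = 11 − 3 = 8 completes the 11 across.
R4C2 = 1: the only remaining digit allowed by both the 4 across and the 12 down.
R1C2 = 12 − 10 = 2 completes the 12 down.
R4C1 = 4 − 1 = 3 completes the 4 across.

3, 1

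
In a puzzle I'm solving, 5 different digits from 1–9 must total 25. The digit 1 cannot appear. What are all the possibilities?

{2,3,4,7,9}; {2,3,5,6,9}; {2,3,5,7,8}; {2,4,5,6,8}; {3,4,5,6,7}

5 distinct digits from 1–9 sum between 15 and 35.
Dropping sets that contain 1.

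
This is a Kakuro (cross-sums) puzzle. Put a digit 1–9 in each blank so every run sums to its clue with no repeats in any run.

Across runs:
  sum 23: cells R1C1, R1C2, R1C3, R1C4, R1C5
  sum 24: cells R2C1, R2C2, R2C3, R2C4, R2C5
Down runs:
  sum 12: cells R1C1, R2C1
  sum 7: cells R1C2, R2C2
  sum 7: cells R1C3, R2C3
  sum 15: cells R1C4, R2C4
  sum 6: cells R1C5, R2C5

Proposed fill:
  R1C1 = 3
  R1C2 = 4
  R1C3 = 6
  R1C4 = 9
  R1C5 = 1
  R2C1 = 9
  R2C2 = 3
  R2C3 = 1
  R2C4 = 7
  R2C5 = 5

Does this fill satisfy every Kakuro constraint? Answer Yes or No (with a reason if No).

No — the down run R1C4–R2C4 sums to 16, not 15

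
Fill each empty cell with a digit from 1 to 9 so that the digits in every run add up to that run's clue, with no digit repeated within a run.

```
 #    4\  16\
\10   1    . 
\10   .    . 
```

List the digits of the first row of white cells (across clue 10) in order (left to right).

4 in 2 cells must be {1,3}; 16 in 2 cells must be {7,9}.
R1C2 = 10 − 1 = 9 completes the 10 across.
R2C1 = 4 − 1 = 3 completes the 4 down.
R2C2 = 10 − 3 = 7 completes the 10 across.

1 9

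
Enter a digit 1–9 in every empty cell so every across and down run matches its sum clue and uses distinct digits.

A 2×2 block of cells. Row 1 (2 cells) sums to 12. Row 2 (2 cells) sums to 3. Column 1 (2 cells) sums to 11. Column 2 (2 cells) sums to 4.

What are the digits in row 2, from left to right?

2 1

3 in 2 cells must be {1,2}; 4 in 2 cells must be {1,3}.
The 12 across and the 4 down share only 3, so (1,2) = 3.
The 3 across and the 11 down share only 2, so (2,1) = 2.
(2,2) = 3 − 2 = 1 completes the 3 across.
(1,1) = 12 − 3 = 9 completes the 12 across.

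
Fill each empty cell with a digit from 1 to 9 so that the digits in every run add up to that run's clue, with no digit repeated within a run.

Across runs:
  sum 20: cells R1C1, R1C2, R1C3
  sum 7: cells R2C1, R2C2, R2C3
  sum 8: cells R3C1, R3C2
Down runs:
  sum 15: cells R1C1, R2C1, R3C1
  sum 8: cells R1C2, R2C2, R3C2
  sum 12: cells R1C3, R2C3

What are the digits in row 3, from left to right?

6 2

7 in 3 cells must be {1,2,4}.
Only 4 fits R2C3 under both its across sum 7 and down sum 12.
R1C3 = 12 − 4 = 8 completes the 12 down.
Nothing is forced directly, so branch on R1C2, whose candidates are 3 or 5. If R1C2 = 3: that forces R1C1 = 9, R2C2 = 1, after which R3C2 would have to be in {1,2,3,5,6,7} for the 8 across but in {4} for the 8 down — contradiction. So R1C2 = 5.
R1C1 = 20 − 13 = 7 completes the 20 across.
R2C1 = 2: the only remaining digit allowed by both the 7 across and the 15 down.
R2C2 = 7 − 6 = 1 completes the 7 across.
R3C1 = 15 − 9 = 6 completes the 15 down.
R3C2 = 8 − 6 = 2 completes the 8 across.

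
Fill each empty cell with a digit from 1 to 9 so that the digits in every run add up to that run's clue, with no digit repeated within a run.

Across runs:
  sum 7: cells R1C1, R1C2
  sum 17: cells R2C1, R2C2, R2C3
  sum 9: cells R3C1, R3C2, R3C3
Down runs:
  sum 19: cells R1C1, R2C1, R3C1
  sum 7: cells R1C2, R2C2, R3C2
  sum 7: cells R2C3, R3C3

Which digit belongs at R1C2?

7 in 3 cells must be {1,2,4}.
Nothing is forced directly, so branch on R2C2, whose candidates are 1 or 2 or 4. If R2C2 = 1: then R2C3 would have to be in {7,9} for the 17 across but in {1,2,3,4,5,6} for the 7 down — contradiction. If R2C2 = 2: that forces R2C3 = 6, R3C3 = 1, R2C1 = 9, after which R3C2 would have to be in {2,3,5,6} for the 9 across but in {1,4} for the 7 down — contradiction. So R2C2 = 4.
Nothing is forced directly, so branch on R2C3, whose candidates are 5 or 6. If R2C3 = 6: that forces R2C1 = 7, R3C3 = 1, R3C1 = 3, after which R3C2 would have to be in {5} for the 9 across but in {1,2} for the 7 down — contradiction. So R2C3 = 5.
R2C1 = 17 − 9 = 8 completes the 17 across.
R3C3 = 7 − 5 = 2 completes the 7 down.
R3C2 = 1: the only remaining digit allowed by both the 9 across and the 7 down.
R1C2 = 7 − 5 = 2 completes the 7 down.

2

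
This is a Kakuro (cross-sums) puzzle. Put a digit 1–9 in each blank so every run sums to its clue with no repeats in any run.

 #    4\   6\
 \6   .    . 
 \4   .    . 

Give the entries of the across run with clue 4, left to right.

3, 1

4 in 2 cells must be {1,3}.
The 6 across and the 4 down share only 1, so R1C1 = 1.
R1C2 = 6 − 1 = 5 completes the 6 across.
R2C1 = 4 − 1 = 3 completes the 4 down.
R2C2 = 4 − 3 = 1 completes the 4 across.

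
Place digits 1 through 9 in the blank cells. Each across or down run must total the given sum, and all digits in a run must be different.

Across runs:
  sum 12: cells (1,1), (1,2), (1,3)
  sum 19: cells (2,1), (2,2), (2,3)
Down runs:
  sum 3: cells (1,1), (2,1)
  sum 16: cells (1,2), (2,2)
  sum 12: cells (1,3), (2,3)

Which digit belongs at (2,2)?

3 in 2 cells must be {1,2}; 16 in 2 cells must be {7,9}.
The 19 across and the 3 down share only 2, so (2,1) = 2.
Given what's placed, (2,2) must be 9 to fit the 19 across and 16 down.
(2,3) = 19 − 11 = 8 completes the 19 across.
(1,1) = 3 − 2 = 1 completes the 3 down.
(1,2) = 16 − 9 = 7 completes the 16 down.
(1,3) = 12 − 8 = 4 completes the 12 across.

9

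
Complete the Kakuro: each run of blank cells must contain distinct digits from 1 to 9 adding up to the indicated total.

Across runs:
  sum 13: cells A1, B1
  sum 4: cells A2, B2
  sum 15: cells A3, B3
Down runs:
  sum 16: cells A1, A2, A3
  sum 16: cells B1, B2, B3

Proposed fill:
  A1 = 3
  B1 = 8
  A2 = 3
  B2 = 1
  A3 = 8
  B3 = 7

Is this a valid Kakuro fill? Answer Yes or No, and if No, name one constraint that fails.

No — the across run A1–B1 sums to 11, not 13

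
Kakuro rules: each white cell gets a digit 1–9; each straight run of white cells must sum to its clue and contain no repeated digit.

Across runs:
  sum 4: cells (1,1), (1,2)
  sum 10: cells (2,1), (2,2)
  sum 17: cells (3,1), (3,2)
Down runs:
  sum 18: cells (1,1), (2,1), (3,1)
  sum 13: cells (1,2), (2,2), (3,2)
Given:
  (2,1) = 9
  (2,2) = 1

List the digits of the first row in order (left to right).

1 3

4 in 2 cells must be {1,3}; 17 in 2 cells must be {8,9}.
Given what's placed, (1,2) must be 3 to fit the 4 across and 13 down.
Given what's placed, (3,1) must be 8 to fit the 17 across and 18 down.
(3,2) = 17 − 8 = 9 completes the 17 across.
(1,1) = 4 − 3 = 1 completes the 4 across.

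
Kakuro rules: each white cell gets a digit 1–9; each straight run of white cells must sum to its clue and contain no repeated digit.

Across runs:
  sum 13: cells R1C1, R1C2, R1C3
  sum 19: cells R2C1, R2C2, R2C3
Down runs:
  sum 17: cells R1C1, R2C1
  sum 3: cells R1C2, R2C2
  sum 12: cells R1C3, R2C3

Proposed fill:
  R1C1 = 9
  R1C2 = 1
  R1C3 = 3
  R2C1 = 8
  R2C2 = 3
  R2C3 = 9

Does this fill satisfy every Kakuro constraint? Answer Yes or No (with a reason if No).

No — the down run R1C2–R2C2 sums to 4, not 3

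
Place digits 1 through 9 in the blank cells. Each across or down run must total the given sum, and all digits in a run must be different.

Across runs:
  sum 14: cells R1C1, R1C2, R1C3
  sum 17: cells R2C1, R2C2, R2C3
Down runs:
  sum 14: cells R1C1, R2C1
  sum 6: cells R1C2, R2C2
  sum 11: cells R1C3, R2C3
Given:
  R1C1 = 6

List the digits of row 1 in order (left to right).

R2C1 = 14 − 6 = 8 completes the 14 down.
No cell is forced outright now. R1C2 can only be 1 or 5 (the digits allowed by both its 14 across and its 6 down). If R1C2 = 5: that forces R1C3 = 3, after which R2C2 would have to be in {2,3,4,5,6,7} for the 17 across but in {1} for the 6 down — contradiction. So R1C2 = 1.
R1C3 = 14 − 7 = 7 completes the 14 across.
R2C2 = 6 − 1 = 5 completes the 6 down.
R2C3 = 17 − 13 = 4 completes the 17 across.

6 1 7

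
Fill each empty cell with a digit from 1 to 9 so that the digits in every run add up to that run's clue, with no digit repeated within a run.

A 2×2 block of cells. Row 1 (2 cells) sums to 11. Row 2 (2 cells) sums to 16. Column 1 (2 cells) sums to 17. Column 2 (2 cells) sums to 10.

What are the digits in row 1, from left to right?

8 3

16 in 2 cells must be {7,9}; 17 in 2 cells must be {8,9}.
The 16 across and the 17 down share only 9, so (2,1) = 9.
(2,2) = 16 − 9 = 7 completes the 16 across.
(1,1) = 17 − 9 = 8 completes the 17 down.
(1,2) = 11 − 8 = 3 completes the 11 across.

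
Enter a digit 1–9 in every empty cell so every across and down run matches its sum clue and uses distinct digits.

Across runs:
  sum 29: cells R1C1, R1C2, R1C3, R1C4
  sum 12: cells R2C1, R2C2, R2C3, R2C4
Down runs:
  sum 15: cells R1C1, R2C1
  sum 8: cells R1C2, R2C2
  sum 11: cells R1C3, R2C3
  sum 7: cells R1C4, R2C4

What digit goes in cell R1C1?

29 in 4 cells must be {5,7,8,9}.
Only 5 fits R1C4 under both its across sum 29 and down sum 7.
The 12 across and the 15 down share only 6, so R2C1 = 6.
R2C4 = 7 − 5 = 2 completes the 7 down.
R1C1 = 15 − 6 = 9 completes the 15 down.

9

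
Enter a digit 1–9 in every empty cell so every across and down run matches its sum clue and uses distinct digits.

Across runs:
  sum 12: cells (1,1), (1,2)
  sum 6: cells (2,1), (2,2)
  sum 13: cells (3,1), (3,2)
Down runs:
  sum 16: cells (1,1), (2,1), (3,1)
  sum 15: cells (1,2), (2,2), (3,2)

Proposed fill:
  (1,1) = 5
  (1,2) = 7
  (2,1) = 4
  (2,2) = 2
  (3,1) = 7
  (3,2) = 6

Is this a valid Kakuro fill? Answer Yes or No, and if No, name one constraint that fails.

Across: 5+7=12; 4+2=6; 7+6=13. Down: 5+4+7=16; 7+2+6=15. No digit repeats within any run.

Yes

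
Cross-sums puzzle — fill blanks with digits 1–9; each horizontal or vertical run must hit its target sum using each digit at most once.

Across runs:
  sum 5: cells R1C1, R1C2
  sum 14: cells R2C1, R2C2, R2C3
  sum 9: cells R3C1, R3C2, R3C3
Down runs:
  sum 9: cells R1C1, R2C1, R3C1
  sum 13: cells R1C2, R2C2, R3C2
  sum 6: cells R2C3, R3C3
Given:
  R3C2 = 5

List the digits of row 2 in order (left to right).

R3C3 = 1: the only remaining digit allowed by both the 9 across and the 6 down.
R2C3 = 6 − 1 = 5 completes the 6 down.
R3C1 = 9 − 6 = 3 completes the 9 across.
Nothing is forced directly, so branch on R1C2, whose candidates are 1 or 2. If R1C2 = 2: then R1C1 would have to be in {3} for the 5 across but in {1,2,4,5} for the 9 down — contradiction. So R1C2 = 1.
R1C1 = 5 − 1 = 4 completes the 5 across.
R2C1 = 9 − 7 = 2 completes the 9 down.
R2C2 = 14 − 7 = 7 completes the 14 across.

2 7 5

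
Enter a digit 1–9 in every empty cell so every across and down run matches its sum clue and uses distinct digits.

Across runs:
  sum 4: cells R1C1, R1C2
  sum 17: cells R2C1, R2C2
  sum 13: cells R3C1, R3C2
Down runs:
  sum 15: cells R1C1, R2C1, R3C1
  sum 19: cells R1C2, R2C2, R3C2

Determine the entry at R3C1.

6

4 in 2 cells must be {1,3}; 17 in 2 cells must be {8,9}.
The 4 across and the 19 down share only 3, so R1C2 = 3.
Given what's placed, R2C2 must be 9 to fit the 17 across and 19 down.
R3C2 = 19 − 12 = 7 completes the 19 down.
R1C1 = 4 − 3 = 1 completes the 4 across.
R2C1 = 17 − 9 = 8 completes the 17 across.
R3C1 = 13 − 7 = 6 completes the 13 across.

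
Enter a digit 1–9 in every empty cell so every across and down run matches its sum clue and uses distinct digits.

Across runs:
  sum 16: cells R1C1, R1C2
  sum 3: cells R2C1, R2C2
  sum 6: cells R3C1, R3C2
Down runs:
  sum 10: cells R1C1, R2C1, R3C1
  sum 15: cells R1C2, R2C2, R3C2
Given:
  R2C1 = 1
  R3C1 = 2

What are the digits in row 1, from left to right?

7, 9

16 in 2 cells must be {7,9}; 3 in 2 cells must be {1,2}.
R1C1 = 10 − 3 = 7 completes the 10 down.
R1C2 = 16 − 7 = 9 completes the 16 across.
R2C2 = 3 − 1 = 2 completes the 3 across.
R3C2 = 6 − 2 = 4 completes the 6 across.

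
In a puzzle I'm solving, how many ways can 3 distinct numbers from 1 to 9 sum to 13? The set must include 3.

3 distinct digits from 1–9 sum between 6 and 24.
Keeping only sets containing 3.
Enumerating: {1,3,9}, {2,3,8}, {3,4,6}.

3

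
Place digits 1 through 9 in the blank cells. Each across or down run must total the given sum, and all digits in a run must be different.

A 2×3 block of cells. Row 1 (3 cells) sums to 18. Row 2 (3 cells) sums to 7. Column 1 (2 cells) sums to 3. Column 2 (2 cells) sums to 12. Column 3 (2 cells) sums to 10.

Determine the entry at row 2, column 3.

1

7 in 3 cells must be {1,2,4}; 3 in 2 cells must be {1,2}.
The 7 across and the 12 down share only 4, so (2,2) = 4.
(1,2) = 12 − 4 = 8 completes the 12 down.
Given what's placed, (1,1) must be 1 to fit the 18 across and 3 down.
(1,3) = 18 − 9 = 9 completes the 18 across.
(2,1) = 3 − 1 = 2 completes the 3 down.
(2,3) = 7 − 6 = 1 completes the 7 across.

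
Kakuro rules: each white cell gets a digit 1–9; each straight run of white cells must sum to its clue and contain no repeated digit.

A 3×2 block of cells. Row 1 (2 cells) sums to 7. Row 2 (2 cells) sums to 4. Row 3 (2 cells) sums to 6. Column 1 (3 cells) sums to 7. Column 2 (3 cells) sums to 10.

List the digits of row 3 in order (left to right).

4 in 2 cells must be {1,3}; 7 in 3 cells must be {1,2,4}.
The 4 across and the 7 down share only 1, so (2,1) = 1.
(2,2) = 4 − 1 = 3 completes the 4 across.
Nothing is forced directly, so branch on (1,1), whose candidates are 2 or 4. If (1,1) = 4: then (1,2) would have to be in {3} for the 7 across but in {1,2,5,6} for the 10 down — contradiction. So (1,1) = 2.
(1,2) = 7 − 2 = 5 completes the 7 across.
(3,1) = 7 − 3 = 4 completes the 7 down.
(3,2) = 6 − 4 = 2 completes the 6 across.

4 2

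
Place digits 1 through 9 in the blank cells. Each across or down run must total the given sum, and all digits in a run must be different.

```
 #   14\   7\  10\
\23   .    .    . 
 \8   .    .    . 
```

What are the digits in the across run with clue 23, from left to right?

9 6 8

23 in 3 cells must be {6,8,9}.
The 23 across and the 7 down share only 6, so R1C2 = 6.
The 8 across and the 14 down share only 5, so R2C1 = 5.
R2C2 = 7 − 6 = 1 completes the 7 down.
R2C3 = 8 − 6 = 2 completes the 8 across.
R1C1 = 14 − 5 = 9 completes the 14 down.
R1C3 = 23 − 15 = 8 completes the 23 across.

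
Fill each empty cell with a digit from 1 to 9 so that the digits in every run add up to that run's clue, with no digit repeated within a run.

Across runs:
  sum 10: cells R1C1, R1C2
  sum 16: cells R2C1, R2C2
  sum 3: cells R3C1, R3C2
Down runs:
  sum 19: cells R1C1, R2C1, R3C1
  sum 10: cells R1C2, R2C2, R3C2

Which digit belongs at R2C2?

7

16 in 2 cells must be {7,9}; 3 in 2 cells must be {1,2}.
The 16 across and the 10 down share only 7, so R2C2 = 7.
The 3 across and the 19 down share only 2, so R3C1 = 2.
R3C2 = 3 − 2 = 1 completes the 3 across.
R1C2 = 10 − 8 = 2 completes the 10 down.
R2C1 = 16 − 7 = 9 completes the 16 across.
R1C1 = 10 − 2 = 8 completes the 10 across.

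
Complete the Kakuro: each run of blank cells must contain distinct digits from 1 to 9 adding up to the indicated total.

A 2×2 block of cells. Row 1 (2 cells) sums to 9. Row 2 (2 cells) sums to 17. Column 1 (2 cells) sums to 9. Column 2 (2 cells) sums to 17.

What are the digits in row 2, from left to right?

8 9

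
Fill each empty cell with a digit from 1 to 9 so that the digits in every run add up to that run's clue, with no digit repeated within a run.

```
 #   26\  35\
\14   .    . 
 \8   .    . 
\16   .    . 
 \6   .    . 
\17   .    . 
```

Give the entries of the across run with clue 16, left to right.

16 in 2 cells must be {7,9}; 17 in 2 cells must be {8,9}; 35 in 5 cells must be {5,6,7,8,9}.
Only 5 fits R4C2 under both its across sum 6 and down sum 35.
R4C1 = 6 − 5 = 1 completes the 6 across.
Nothing is forced directly, so branch on R2C2, whose candidates are 6 or 7. If R2C2 = 7: then R2C1 would have to be in {1} for the 8 across but in {2,3,4,5,6,7,8,9} for the 26 down — contradiction. So R2C2 = 6.
R2C1 = 8 − 6 = 2 completes the 8 across.
R3C1 = 9: the only remaining digit allowed by both the 16 across and the 26 down.
R3C2 = 16 − 9 = 7 completes the 16 across.

9, 7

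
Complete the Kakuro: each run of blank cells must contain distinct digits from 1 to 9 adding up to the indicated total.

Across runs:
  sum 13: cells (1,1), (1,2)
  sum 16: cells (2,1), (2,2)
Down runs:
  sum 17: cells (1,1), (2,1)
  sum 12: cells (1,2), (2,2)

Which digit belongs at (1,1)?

16 in 2 cells must be {7,9}; 17 in 2 cells must be {8,9}.
The 16 across and the 17 down share only 9, so (2,1) = 9.
(2,2) = 16 − 9 = 7 completes the 16 across.
(1,1) = 17 − 9 = 8 completes the 17 down.
(1,2) = 13 − 8 = 5 completes the 13 across.

8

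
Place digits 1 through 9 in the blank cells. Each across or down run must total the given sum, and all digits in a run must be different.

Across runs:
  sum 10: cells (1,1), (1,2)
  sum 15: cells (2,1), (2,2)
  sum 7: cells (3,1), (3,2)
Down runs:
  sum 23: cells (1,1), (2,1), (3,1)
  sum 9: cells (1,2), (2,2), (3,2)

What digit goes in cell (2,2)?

23 in 3 cells must be {6,8,9}.
The 15 across and the 9 down share only 6, so (2,2) = 6.
The 7 across and the 23 down share only 6, so (3,1) = 6.
(3,2) = 7 − 6 = 1 completes the 7 across.
(1,2) = 9 − 7 = 2 completes the 9 down.
(2,1) = 15 − 6 = 9 completes the 15 across.
(1,1) = 10 − 2 = 8 completes the 10 across.

6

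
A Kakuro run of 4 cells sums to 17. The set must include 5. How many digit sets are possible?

4 distinct digits from 1–9 sum between 10 and 30.
Keeping only sets containing 5.
Enumerating: {1,2,5,9}, {1,3,5,8}, {1,4,5,7}, {2,3,5,7}, {2,4,5,6}.

5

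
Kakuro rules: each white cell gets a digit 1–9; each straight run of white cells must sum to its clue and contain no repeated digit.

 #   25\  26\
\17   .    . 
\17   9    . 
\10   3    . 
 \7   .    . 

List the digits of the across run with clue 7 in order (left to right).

17 in 2 cells must be {8,9}.
Given what's placed, R1C1 must be 8 to fit the 17 across and 25 down.
R1C2 = 17 − 8 = 9 completes the 17 across.
R2C2 = 17 − 9 = 8 completes the 17 across.
R3C2 = 10 − 3 = 7 completes the 10 across.
R4C1 = 25 − 20 = 5 completes the 25 down.
R4C2 = 7 − 5 = 2 completes the 7 across.

5, 2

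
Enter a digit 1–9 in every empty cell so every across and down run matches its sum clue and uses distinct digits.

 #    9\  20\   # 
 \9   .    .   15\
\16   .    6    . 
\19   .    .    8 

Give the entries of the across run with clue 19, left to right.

Given what's placed, R1C2 must be 5 to fit the 9 across and 20 down.
R2C3 = 15 − 8 = 7 completes the 15 down.
R3C2 = 20 − 11 = 9 completes the 20 down.
R1C1 = 9 − 5 = 4 completes the 9 across.
R2C1 = 16 − 13 = 3 completes the 16 across.
R3C1 = 19 − 17 = 2 completes the 19 across.

2 9 8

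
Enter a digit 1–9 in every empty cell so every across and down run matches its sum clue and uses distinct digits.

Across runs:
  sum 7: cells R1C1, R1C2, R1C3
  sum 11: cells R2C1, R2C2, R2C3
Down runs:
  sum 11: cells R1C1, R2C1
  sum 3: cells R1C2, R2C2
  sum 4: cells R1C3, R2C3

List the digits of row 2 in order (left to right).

7 in 3 cells must be {1,2,4}; 3 in 2 cells must be {1,2}; 4 in 2 cells must be {1,3}.
The 7 across and the 4 down share only 1, so R1C3 = 1.
R2C3 = 4 − 1 = 3 completes the 4 down.
Given what's placed, R1C2 must be 2 to fit the 7 across and 3 down.
R2C2 = 3 − 2 = 1 completes the 3 down.
R1C1 = 7 − 3 = 4 completes the 7 across.
R2C1 = 11 − 4 = 7 completes the 11 across.

7, 1, 3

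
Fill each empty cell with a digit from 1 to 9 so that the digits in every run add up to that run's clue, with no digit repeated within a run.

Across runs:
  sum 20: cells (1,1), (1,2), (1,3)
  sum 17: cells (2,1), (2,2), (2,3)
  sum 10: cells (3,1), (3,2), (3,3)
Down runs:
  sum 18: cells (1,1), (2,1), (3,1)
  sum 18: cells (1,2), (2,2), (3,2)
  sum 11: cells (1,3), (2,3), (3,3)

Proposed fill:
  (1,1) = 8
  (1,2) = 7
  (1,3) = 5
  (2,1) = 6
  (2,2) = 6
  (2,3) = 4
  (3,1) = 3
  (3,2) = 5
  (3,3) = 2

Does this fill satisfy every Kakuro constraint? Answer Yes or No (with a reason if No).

No — the across run (2,1)–(2,3) sums to 16, not 17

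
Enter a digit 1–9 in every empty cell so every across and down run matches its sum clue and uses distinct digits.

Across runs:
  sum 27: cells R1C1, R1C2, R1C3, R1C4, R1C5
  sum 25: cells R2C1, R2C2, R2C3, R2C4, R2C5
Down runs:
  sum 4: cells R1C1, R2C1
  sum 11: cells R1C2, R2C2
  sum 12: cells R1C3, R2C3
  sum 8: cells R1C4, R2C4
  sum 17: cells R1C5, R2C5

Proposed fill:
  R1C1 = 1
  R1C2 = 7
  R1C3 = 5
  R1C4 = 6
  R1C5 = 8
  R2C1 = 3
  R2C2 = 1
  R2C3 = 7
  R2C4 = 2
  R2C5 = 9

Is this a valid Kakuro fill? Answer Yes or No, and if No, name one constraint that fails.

No — the across run R2C1–R2C5 sums to 22, not 25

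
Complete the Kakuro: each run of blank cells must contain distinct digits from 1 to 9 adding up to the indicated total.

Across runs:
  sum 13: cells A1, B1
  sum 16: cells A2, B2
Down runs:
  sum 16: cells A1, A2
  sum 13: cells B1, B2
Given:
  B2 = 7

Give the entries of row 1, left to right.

7 6

16 in 2 cells must be {7,9}.
B1 = 13 − 7 = 6 completes the 13 down.
A2 = 16 − 7 = 9 completes the 16 across.
A1 = 13 − 6 = 7 completes the 13 across.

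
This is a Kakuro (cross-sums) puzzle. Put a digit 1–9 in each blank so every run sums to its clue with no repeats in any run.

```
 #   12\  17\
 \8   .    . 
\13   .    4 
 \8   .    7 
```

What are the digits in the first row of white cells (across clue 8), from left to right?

R1C2 = 17 − 11 = 6 completes the 17 down.
R2C1 = 13 − 4 = 9 completes the 13 across.
R3C1 = 8 − 7 = 1 completes the 8 across.
R1C1 = 8 − 6 = 2 completes the 8 across.

2 6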